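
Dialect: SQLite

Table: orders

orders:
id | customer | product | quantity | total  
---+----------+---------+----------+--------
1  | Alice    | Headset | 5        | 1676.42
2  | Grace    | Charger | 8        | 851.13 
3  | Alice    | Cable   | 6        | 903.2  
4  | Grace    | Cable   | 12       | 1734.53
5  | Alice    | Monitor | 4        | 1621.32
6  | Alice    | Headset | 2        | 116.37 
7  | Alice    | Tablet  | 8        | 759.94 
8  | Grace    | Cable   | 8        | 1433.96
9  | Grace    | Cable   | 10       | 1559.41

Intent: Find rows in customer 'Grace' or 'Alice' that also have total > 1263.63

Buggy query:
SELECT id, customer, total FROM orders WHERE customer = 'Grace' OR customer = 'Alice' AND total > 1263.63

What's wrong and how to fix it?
Bug: AND binds tighter than OR, so this parses as customer = 'Grace' OR (customer = 'Alice' AND total > 1263.63)

Fix: Group the OR with parentheses (or use IN), then AND the threshold

Corrected query:
SELECT id, customer, total FROM orders WHERE (customer = 'Grace' OR customer = 'Alice') AND total > 1263.63

Result:
id | customer | total  
---+----------+--------
1  | Alice    | 1676.42
4  | Grace    | 1734.53
5  | Alice    | 1621.32
8  | Grace    | 1433.96
9  | Grace    | 1559.41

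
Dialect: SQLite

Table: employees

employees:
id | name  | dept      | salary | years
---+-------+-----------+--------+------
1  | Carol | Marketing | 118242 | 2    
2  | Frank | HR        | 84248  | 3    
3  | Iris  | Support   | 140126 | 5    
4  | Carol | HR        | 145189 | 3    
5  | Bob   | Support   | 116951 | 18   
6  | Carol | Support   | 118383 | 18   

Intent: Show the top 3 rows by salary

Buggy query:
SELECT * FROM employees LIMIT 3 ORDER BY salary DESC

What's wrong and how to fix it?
Bug: ORDER BY cannot follow LIMIT; LIMIT is the final clause

Fix: Sort with ORDER BY, then apply LIMIT

Corrected query:
SELECT * FROM employees ORDER BY salary DESC LIMIT 3

Result:
id | name  | dept    | salary | years
---+-------+---------+--------+------
4  | Carol | HR      | 145189 | 3    
3  | Iris  | Support | 140126 | 5    
6  | Carol | Support | 118383 | 18   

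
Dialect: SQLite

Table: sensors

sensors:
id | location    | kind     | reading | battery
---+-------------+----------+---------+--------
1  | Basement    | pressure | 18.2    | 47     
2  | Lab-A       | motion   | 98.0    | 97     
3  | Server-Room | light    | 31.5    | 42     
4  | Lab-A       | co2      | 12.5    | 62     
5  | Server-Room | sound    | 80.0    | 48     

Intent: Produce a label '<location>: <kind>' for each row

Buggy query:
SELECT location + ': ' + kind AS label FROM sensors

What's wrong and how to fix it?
Bug: '+' is numeric addition; on text columns SQLite converts them to 0 instead of concatenating

Fix: Replace + with || to concatenate text

Corrected query:
SELECT location || ': ' || kind AS label FROM sensors

Result:
label             
------------------
Basement: pressure
Lab-A: motion     
Server-Room: light
Lab-A: co2        
Server-Room: sound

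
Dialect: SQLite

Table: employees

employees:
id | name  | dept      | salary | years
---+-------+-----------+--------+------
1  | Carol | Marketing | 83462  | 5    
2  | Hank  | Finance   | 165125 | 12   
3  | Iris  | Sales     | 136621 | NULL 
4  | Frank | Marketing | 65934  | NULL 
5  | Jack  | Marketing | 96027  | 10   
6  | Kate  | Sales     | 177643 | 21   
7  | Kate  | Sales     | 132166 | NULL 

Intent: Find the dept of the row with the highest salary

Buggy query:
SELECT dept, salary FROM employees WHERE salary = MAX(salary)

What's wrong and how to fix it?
Bug: WHERE is evaluated per row; an aggregate over the whole table isn't defined there

Fix: Use a subquery: WHERE salary = (SELECT MAX(salary) FROM employees)

Corrected query:
SELECT dept, salary FROM employees WHERE salary = (SELECT MAX(salary) FROM employees)

Result:
dept  | salary
------+-------
Sales | 177643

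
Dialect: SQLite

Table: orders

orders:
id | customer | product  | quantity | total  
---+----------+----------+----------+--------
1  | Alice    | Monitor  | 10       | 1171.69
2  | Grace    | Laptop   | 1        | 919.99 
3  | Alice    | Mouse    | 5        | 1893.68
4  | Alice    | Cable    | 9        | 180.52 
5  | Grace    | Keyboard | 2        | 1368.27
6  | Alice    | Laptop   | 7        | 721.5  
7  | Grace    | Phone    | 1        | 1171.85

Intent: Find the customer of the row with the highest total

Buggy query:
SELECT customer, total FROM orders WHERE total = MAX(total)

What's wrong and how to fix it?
Bug: MAX(total) is an aggregate and cannot be used directly in WHERE

Fix: Wrap MAX in a scalar subquery so WHERE compares against a single value

Corrected query:
SELECT customer, total FROM orders WHERE total = (SELECT MAX(total) FROM orders)

Result:
customer | total  
---------+--------
Alice    | 1893.68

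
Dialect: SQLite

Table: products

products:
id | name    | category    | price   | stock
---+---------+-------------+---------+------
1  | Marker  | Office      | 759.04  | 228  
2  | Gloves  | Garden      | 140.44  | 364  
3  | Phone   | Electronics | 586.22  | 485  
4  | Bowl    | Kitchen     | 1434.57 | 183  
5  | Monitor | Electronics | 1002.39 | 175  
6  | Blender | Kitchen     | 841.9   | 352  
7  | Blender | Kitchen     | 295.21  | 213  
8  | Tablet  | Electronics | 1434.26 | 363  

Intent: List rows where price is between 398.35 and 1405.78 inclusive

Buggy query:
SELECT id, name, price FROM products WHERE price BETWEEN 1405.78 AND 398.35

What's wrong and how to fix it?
Bug: The bounds are reversed; BETWEEN a AND b requires a <= b to match anything

Fix: Write BETWEEN 398.35 AND 1405.78

Corrected query:
SELECT id, name, price FROM products WHERE price BETWEEN 398.35 AND 1405.78

Result:
id | name    | price  
---+---------+--------
1  | Marker  | 759.04 
3  | Phone   | 586.22 
5  | Monitor | 1002.39
6  | Blender | 841.9  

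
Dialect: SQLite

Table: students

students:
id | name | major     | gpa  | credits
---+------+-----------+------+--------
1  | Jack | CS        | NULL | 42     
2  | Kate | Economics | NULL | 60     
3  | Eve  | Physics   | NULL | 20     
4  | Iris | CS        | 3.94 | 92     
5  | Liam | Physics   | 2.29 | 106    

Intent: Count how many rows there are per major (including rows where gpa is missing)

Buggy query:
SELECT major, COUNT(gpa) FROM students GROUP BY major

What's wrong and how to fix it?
Bug: COUNT(column) counts non-NULL values only; rows with NULL gpa aren't counted

Fix: Replace COUNT(gpa) with COUNT(*)

Corrected query:
SELECT major, COUNT(*) FROM students GROUP BY major

Result:
major     | COUNT(*)
----------+---------
CS        | 2       
Economics | 1       
Physics   | 2       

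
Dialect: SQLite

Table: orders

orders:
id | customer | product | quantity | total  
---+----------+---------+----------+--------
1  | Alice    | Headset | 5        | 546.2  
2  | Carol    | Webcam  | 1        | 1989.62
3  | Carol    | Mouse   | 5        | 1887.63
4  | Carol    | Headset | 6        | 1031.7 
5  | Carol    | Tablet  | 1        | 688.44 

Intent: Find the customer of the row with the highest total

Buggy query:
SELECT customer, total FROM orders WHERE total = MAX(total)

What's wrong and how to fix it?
Bug: MAX(total) is an aggregate and cannot be used directly in WHERE

Fix: Wrap MAX in a scalar subquery so WHERE compares against a single value

Corrected query:
SELECT customer, total FROM orders WHERE total = (SELECT MAX(total) FROM orders)

Result:
customer | total  
---------+--------
Carol    | 1989.62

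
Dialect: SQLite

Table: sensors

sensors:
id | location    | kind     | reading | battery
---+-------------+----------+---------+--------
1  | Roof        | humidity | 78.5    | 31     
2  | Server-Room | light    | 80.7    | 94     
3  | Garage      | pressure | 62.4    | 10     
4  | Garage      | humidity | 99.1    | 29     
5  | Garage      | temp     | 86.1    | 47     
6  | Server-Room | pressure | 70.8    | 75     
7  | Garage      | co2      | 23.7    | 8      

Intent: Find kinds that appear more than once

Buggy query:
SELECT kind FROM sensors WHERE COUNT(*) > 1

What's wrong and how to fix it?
Bug: COUNT(*) is an aggregate and cannot be used in WHERE

Fix: GROUP BY kind, then filter groups with HAVING COUNT(*) > 1

Corrected query:
SELECT kind FROM sensors GROUP BY kind HAVING COUNT(*) > 1

Result:
kind    
--------
humidity
pressure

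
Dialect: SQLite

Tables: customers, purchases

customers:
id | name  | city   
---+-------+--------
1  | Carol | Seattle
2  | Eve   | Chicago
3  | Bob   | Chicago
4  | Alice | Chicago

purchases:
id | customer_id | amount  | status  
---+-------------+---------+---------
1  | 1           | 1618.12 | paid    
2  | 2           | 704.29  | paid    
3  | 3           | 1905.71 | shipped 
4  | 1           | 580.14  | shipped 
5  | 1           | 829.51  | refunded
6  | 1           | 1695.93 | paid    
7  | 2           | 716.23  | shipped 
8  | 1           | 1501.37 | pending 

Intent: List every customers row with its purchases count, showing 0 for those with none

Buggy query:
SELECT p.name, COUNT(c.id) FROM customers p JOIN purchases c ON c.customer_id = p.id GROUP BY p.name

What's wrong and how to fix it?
Bug: INNER JOIN drops customers rows that have no matching purchases rows

Fix: Use LEFT JOIN so parents without children still appear (COUNT(c.id) gives 0)

Corrected query:
SELECT p.name, COUNT(c.id) FROM customers p LEFT JOIN purchases c ON c.customer_id = p.id GROUP BY p.name

Result:
name  | COUNT(c.id)
------+------------
Alice | 0          
Bob   | 1          
Carol | 5          
Eve   | 2          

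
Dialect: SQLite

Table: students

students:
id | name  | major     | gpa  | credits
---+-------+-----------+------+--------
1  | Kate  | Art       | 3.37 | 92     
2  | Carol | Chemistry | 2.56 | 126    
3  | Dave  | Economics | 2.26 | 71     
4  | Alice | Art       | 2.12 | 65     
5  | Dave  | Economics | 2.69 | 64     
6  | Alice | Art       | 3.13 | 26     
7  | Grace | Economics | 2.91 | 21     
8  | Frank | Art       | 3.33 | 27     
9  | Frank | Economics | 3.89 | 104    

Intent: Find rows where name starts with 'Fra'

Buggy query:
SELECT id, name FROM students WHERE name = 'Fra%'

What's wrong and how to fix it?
Bug: Wildcards only work with LIKE; '=' treats '%' as a literal character

Fix: Replace '=' with LIKE so 'Fra%' is treated as a pattern

Corrected query:
SELECT id, name FROM students WHERE name LIKE 'Fra%'

Result:
id | name 
---+------
8  | Frank
9  | Frank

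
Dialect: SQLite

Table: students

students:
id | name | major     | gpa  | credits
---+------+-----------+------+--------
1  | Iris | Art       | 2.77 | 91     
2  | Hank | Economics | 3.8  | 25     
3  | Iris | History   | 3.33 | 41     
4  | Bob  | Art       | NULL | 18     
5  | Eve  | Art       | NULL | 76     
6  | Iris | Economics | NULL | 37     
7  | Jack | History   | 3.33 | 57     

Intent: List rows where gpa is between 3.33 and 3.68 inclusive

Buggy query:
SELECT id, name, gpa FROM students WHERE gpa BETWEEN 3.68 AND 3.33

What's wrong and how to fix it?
Bug: The bounds are reversed; BETWEEN a AND b requires a <= b to match anything

Fix: Write BETWEEN 3.33 AND 3.68

Corrected query:
SELECT id, name, gpa FROM students WHERE gpa BETWEEN 3.33 AND 3.68

Result:
id | name | gpa 
---+------+-----
3  | Iris | 3.33
7  | Jack | 3.33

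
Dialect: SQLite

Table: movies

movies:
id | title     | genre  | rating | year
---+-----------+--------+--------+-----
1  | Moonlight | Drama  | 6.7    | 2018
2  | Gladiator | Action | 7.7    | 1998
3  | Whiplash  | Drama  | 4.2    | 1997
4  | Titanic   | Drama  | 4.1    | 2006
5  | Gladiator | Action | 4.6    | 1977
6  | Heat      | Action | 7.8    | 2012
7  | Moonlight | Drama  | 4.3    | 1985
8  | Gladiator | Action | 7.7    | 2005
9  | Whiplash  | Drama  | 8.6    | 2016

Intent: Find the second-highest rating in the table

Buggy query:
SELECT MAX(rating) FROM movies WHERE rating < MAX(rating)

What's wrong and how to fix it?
Bug: MAX(rating) on the right of the comparison is an aggregate-in-WHERE error

Fix: Put the inner MAX in a scalar subquery

Corrected query:
SELECT MAX(rating) FROM movies WHERE rating < (SELECT MAX(rating) FROM movies)

Result:
MAX(rating)
-----------
7.8        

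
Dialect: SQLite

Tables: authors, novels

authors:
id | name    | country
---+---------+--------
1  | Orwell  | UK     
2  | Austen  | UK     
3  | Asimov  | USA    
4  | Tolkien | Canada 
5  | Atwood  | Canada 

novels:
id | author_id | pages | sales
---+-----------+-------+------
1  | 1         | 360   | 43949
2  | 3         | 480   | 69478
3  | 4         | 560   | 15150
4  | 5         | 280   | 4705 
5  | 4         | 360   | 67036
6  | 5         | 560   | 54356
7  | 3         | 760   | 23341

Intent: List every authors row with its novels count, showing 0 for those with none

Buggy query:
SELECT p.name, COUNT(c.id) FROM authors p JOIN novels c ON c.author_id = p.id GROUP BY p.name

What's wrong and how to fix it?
Bug: An inner join excludes parents with zero children

Fix: Use LEFT JOIN so parents without children still appear (COUNT(c.id) gives 0)

Corrected query:
SELECT p.name, COUNT(c.id) FROM authors p LEFT JOIN novels c ON c.author_id = p.id GROUP BY p.name

Result:
name    | COUNT(c.id)
--------+------------
Asimov  | 2          
Atwood  | 2          
Austen  | 0          
Orwell  | 1          
Tolkien | 2          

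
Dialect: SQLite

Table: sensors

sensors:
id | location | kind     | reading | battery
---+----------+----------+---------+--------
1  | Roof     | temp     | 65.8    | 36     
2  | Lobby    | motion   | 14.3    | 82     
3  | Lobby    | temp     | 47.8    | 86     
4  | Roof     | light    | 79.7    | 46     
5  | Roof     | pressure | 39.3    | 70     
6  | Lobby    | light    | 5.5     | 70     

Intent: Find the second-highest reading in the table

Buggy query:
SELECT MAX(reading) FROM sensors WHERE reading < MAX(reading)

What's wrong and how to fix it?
Bug: MAX(reading) on the right of the comparison is an aggregate-in-WHERE error

Fix: Put the inner MAX in a scalar subquery

Corrected query:
SELECT MAX(reading) FROM sensors WHERE reading < (SELECT MAX(reading) FROM sensors)

Result:
MAX(reading)
------------
65.8        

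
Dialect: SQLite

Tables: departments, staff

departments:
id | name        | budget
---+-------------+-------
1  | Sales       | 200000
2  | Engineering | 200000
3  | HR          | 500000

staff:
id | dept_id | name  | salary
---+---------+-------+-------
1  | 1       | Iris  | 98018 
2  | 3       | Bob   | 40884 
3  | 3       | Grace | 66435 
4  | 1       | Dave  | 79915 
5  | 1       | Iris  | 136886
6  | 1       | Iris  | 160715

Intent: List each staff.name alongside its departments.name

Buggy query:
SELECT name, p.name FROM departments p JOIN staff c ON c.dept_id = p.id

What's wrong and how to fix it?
Bug: 'name' exists in both joined tables, so the database can't tell which one is meant

Fix: Qualify the column with its table alias (c.name)

Corrected query:
SELECT c.name, p.name FROM departments p JOIN staff c ON c.dept_id = p.id

Result:
name  | name 
------+------
Iris  | Sales
Bob   | HR   
Grace | HR   
Dave  | Sales
Iris  | Sales
Iris  | Sales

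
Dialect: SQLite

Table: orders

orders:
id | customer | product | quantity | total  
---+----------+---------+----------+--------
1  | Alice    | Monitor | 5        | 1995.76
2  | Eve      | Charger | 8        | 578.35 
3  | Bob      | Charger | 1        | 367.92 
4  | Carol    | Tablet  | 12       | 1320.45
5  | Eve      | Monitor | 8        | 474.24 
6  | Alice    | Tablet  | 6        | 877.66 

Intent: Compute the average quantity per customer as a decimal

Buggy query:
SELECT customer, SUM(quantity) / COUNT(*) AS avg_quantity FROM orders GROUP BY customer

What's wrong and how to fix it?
Bug: Both operands are integers, so '/' performs integer division and truncates

Fix: Multiply by 1.0 (or CAST to REAL) to force floating-point division

Corrected query:
SELECT customer, SUM(quantity) * 1.0 / COUNT(*) AS avg_quantity FROM orders GROUP BY customer

Result:
customer | avg_quantity
---------+-------------
Alice    | 5.5         
Bob      | 1           
Carol    | 12          
Eve      | 8           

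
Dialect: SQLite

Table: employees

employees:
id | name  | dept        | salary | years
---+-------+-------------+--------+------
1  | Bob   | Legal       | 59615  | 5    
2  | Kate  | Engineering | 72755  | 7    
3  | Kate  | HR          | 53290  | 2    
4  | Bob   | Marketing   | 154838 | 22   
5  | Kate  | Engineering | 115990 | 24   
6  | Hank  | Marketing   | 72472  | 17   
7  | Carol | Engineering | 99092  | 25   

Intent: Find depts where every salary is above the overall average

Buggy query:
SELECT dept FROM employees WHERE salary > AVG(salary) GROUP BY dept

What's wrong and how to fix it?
Bug: WHERE evaluates per row before aggregation, so AVG() is unavailable

Fix: Compute the overall average in a scalar subquery and compare each group's MIN against it in HAVING

Corrected query:
SELECT dept FROM employees GROUP BY dept HAVING MIN(salary) > (SELECT AVG(salary) FROM employees)

Result:
(no rows)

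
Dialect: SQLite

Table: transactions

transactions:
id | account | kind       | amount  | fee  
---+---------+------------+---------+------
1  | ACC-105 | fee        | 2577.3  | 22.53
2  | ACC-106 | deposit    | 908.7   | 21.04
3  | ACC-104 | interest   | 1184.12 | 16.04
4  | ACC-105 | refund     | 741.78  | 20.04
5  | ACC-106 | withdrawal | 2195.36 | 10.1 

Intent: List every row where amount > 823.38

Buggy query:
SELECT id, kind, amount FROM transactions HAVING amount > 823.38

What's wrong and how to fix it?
Bug: HAVING filters the output of aggregation, but this query has no GROUP BY and no aggregate functions, so SQLite rejects it (HAVING clause on a non-aggregate query); the condition here is per row

Fix: Replace HAVING with WHERE since the condition applies to individual rows

Corrected query:
SELECT id, kind, amount FROM transactions WHERE amount > 823.38

Result:
id | kind       | amount 
---+------------+--------
1  | fee        | 2577.3 
2  | deposit    | 908.7  
3  | interest   | 1184.12
5  | withdrawal | 2195.36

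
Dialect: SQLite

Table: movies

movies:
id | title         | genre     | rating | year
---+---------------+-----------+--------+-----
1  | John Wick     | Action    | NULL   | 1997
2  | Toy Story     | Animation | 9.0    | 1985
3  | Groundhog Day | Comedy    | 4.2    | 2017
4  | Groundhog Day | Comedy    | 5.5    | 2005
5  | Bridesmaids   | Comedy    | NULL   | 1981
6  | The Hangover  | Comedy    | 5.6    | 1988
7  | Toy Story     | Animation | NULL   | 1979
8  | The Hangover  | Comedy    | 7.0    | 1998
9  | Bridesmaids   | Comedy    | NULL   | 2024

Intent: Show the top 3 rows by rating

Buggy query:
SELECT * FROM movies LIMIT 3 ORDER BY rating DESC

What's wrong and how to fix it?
Bug: LIMIT must come after ORDER BY

Fix: Swap the clauses: ORDER BY first, then LIMIT

Corrected query:
SELECT * FROM movies ORDER BY rating DESC LIMIT 3

Result:
id | title        | genre     | rating | year
---+--------------+-----------+--------+-----
2  | Toy Story    | Animation | 9      | 1985
8  | The Hangover | Comedy    | 7      | 1998
6  | The Hangover | Comedy    | 5.6    | 1988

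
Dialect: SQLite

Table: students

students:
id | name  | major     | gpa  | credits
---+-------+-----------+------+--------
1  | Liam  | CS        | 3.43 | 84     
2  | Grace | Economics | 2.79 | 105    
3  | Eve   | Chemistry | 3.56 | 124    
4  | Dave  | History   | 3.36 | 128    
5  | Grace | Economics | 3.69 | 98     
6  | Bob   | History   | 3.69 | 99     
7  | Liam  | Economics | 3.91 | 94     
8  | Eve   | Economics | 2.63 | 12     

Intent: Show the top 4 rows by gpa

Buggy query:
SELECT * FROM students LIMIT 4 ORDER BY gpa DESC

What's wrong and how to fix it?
Bug: ORDER BY cannot follow LIMIT; LIMIT is the final clause

Fix: Sort with ORDER BY, then apply LIMIT

Corrected query:
SELECT * FROM students ORDER BY gpa DESC LIMIT 4

Result:
id | name  | major     | gpa  | credits
---+-------+-----------+------+--------
7  | Liam  | Economics | 3.91 | 94     
5  | Grace | Economics | 3.69 | 98     
6  | Bob   | History   | 3.69 | 99     
3  | Eve   | Chemistry | 3.56 | 124    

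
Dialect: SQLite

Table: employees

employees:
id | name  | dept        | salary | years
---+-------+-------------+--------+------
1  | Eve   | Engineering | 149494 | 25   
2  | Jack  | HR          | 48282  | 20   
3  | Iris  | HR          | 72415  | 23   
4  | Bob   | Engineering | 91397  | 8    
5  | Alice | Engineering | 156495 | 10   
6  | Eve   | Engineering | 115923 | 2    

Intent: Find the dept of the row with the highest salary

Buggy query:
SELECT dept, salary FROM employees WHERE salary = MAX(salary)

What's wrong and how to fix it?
Bug: MAX(salary) is an aggregate and cannot be used directly in WHERE

Fix: Wrap MAX in a scalar subquery so WHERE compares against a single value

Corrected query:
SELECT dept, salary FROM employees WHERE salary = (SELECT MAX(salary) FROM employees)

Result:
dept        | salary
------------+-------
Engineering | 156495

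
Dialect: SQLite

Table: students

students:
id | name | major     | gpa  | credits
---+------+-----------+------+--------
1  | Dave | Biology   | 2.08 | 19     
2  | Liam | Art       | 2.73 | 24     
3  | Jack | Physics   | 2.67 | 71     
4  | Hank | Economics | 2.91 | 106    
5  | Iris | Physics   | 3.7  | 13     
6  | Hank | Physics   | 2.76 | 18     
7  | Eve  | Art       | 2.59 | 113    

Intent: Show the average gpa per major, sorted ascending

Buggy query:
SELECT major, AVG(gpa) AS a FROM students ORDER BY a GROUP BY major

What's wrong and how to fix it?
Bug: GROUP BY must precede ORDER BY

Fix: Reorder: SELECT … FROM … GROUP BY … ORDER BY …

Corrected query:
SELECT major, AVG(gpa) AS a FROM students GROUP BY major ORDER BY a

Result:
major     | a       
----------+---------
Biology   | 2.08    
Art       | 2.66    
Economics | 2.91    
Physics   | 3.043333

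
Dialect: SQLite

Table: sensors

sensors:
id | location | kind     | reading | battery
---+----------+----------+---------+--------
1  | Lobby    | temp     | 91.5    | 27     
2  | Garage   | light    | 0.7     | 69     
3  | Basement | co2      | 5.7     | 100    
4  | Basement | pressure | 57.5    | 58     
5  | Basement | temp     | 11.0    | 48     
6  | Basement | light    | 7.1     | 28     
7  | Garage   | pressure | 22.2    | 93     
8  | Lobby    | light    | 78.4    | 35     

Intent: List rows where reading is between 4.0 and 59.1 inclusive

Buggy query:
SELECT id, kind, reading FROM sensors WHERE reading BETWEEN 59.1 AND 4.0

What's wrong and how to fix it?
Bug: BETWEEN expects the lower bound first; with 59.1 AND 4.0 the range is empty

Fix: Write BETWEEN 4.0 AND 59.1

Corrected query:
SELECT id, kind, reading FROM sensors WHERE reading BETWEEN 4.0 AND 59.1

Result:
id | kind     | reading
---+----------+--------
3  | co2      | 5.7    
4  | pressure | 57.5   
5  | temp     | 11     
6  | light    | 7.1    
7  | pressure | 22.2   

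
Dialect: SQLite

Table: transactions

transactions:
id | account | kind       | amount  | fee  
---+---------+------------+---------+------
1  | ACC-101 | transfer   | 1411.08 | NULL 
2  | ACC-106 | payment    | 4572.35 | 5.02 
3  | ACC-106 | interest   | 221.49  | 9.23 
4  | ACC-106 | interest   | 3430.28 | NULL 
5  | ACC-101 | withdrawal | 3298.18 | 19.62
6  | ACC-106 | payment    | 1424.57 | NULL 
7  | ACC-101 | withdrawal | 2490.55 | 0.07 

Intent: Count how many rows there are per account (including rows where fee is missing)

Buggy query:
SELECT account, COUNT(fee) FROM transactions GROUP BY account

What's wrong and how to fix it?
Bug: COUNT(fee) skips NULLs, so groups with missing fee are undercounted

Fix: Replace COUNT(fee) with COUNT(*)

Corrected query:
SELECT account, COUNT(*) FROM transactions GROUP BY account

Result:
account | COUNT(*)
--------+---------
ACC-101 | 3       
ACC-106 | 4       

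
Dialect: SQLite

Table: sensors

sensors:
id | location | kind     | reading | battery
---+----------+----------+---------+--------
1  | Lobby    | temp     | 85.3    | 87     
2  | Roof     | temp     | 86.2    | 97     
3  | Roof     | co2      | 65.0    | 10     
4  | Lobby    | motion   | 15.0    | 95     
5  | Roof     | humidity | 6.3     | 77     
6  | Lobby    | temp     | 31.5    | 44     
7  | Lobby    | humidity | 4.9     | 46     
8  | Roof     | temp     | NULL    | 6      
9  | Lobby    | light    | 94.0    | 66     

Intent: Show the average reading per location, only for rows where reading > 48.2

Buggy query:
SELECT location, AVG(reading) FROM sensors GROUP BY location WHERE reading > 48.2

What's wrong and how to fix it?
Bug: WHERE cannot follow GROUP BY

Fix: Place WHERE between FROM and GROUP BY

Corrected query:
SELECT location, AVG(reading) FROM sensors WHERE reading > 48.2 GROUP BY location

Result:
location | AVG(reading)
---------+-------------
Lobby    | 89.65       
Roof     | 75.6        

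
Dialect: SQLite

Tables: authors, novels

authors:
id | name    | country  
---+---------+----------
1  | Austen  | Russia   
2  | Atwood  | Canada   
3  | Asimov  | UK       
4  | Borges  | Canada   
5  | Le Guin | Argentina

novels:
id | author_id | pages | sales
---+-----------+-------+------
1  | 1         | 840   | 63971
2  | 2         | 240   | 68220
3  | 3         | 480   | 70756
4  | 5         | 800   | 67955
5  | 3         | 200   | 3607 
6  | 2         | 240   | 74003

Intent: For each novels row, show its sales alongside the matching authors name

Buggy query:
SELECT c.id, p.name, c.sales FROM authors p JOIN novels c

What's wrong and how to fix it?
Bug: Missing join condition: each novels row is matched to all authors rows instead of just its own

Fix: Specify the join condition linking the foreign key to the parent id

Corrected query:
SELECT c.id, p.name, c.sales FROM authors p JOIN novels c ON c.author_id = p.id

Result:
id | name    | sales
---+---------+------
1  | Austen  | 63971
2  | Atwood  | 68220
3  | Asimov  | 70756
4  | Le Guin | 67955
5  | Asimov  | 3607 
6  | Atwood  | 74003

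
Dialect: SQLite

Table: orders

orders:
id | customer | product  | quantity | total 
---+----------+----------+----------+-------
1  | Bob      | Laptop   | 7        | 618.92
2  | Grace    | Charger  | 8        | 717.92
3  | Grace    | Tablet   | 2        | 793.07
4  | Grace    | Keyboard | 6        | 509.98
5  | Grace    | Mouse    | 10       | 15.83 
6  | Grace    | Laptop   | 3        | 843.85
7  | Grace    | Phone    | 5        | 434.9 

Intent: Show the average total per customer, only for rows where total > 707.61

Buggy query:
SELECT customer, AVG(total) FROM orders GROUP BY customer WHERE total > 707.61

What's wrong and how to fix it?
Bug: Row-level WHERE must come before GROUP BY in the clause order

Fix: Move the WHERE clause before GROUP BY

Corrected query:
SELECT customer, AVG(total) FROM orders WHERE total > 707.61 GROUP BY customer

Result:
customer | AVG(total)
---------+-----------
Grace    | 784.946667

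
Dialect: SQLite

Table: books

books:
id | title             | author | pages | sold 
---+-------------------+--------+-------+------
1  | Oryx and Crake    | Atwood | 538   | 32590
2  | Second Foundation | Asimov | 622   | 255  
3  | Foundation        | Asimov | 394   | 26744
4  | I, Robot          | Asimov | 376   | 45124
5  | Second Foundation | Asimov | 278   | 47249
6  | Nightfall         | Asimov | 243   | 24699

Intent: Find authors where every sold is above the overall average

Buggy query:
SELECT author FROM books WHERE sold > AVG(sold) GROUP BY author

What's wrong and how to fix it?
Bug: WHERE evaluates per row before aggregation, so AVG() is unavailable

Fix: Compute the overall average in a scalar subquery and compare each group's MIN against it in HAVING

Corrected query:
SELECT author FROM books GROUP BY author HAVING MIN(sold) > (SELECT AVG(sold) FROM books)

Result:
author
------
Atwood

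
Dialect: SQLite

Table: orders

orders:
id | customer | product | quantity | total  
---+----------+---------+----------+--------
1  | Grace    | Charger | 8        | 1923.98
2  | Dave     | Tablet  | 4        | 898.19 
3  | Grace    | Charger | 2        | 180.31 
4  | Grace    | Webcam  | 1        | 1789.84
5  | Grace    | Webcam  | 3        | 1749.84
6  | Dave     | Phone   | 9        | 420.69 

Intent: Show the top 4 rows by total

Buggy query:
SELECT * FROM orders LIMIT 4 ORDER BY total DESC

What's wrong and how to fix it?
Bug: ORDER BY cannot follow LIMIT; LIMIT is the final clause

Fix: Swap the clauses: ORDER BY first, then LIMIT

Corrected query:
SELECT * FROM orders ORDER BY total DESC LIMIT 4

Result:
id | customer | product | quantity | total  
---+----------+---------+----------+--------
1  | Grace    | Charger | 8        | 1923.98
4  | Grace    | Webcam  | 1        | 1789.84
5  | Grace    | Webcam  | 3        | 1749.84
2  | Dave     | Tablet  | 4        | 898.19 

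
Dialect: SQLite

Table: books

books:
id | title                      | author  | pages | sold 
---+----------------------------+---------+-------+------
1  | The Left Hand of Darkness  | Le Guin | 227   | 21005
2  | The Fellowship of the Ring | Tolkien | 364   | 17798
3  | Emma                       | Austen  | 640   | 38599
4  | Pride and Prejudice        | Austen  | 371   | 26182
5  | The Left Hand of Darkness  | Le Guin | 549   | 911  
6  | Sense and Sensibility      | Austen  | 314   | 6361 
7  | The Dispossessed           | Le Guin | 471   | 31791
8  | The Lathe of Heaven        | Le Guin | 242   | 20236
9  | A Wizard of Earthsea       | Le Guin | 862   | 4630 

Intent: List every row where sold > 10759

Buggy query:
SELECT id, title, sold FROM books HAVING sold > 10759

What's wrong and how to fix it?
Bug: HAVING filters the output of aggregation, but this query has no GROUP BY and no aggregate functions, so SQLite rejects it (HAVING clause on a non-aggregate query); the condition here is per row

Fix: Use WHERE for row-level filtering

Corrected query:
SELECT id, title, sold FROM books WHERE sold > 10759

Result:
id | title                      | sold 
---+----------------------------+------
1  | The Left Hand of Darkness  | 21005
2  | The Fellowship of the Ring | 17798
3  | Emma                       | 38599
4  | Pride and Prejudice        | 26182
7  | The Dispossessed           | 31791
8  | The Lathe of Heaven        | 20236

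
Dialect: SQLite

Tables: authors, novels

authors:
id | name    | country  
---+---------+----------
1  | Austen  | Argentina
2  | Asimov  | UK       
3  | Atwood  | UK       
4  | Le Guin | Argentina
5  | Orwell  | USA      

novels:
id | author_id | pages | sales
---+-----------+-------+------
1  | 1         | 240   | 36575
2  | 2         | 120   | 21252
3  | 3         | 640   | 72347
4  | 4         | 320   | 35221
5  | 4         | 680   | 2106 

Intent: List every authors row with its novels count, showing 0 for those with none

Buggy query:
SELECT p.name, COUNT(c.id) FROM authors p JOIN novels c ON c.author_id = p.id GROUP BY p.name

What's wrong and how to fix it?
Bug: INNER JOIN drops authors rows that have no matching novels rows

Fix: Switch to LEFT JOIN to retain unmatched parent rows

Corrected query:
SELECT p.name, COUNT(c.id) FROM authors p LEFT JOIN novels c ON c.author_id = p.id GROUP BY p.name

Result:
name    | COUNT(c.id)
--------+------------
Asimov  | 1          
Atwood  | 1          
Austen  | 1          
Le Guin | 2          
Orwell  | 0          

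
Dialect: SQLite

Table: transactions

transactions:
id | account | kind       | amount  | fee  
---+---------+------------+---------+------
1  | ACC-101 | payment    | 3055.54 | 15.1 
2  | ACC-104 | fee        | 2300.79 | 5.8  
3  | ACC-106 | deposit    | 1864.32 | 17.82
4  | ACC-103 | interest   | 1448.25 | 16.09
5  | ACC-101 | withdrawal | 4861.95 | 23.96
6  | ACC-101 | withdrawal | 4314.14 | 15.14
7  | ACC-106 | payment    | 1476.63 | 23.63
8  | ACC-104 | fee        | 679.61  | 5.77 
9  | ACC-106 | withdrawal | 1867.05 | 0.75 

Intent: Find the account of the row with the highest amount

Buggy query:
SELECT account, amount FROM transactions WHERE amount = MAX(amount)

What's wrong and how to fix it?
Bug: MAX(amount) is an aggregate and cannot be used directly in WHERE

Fix: Use a subquery: WHERE amount = (SELECT MAX(amount) FROM transactions)

Corrected query:
SELECT account, amount FROM transactions WHERE amount = (SELECT MAX(amount) FROM transactions)

Result:
account | amount 
--------+--------
ACC-101 | 4861.95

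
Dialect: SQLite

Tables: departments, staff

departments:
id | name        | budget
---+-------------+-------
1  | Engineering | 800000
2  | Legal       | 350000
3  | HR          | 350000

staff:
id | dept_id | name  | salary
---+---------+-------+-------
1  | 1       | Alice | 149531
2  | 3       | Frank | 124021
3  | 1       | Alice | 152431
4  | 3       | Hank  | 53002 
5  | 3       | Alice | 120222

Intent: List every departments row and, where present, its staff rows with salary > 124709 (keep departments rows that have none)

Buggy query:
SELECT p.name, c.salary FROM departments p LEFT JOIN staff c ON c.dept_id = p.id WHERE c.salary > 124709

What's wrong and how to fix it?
Bug: A WHERE condition on the right-hand table after LEFT JOIN drops unmatched parents

Fix: Put 'c.salary > 124709' in the JOIN's ON clause instead of WHERE

Corrected query:
SELECT p.name, c.salary FROM departments p LEFT JOIN staff c ON c.dept_id = p.id AND c.salary > 124709

Result:
name        | salary
------------+-------
Engineering | 149531
Engineering | 152431
Legal       | NULL  
HR          | NULL  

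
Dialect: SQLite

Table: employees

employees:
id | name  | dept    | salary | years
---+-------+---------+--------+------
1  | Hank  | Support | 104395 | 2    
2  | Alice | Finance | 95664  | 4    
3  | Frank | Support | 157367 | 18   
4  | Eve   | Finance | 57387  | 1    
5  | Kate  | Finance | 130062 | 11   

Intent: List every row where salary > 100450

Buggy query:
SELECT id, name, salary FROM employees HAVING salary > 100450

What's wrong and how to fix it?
Bug: HAVING filters the output of aggregation, but this query has no GROUP BY and no aggregate functions, so SQLite rejects it (HAVING clause on a non-aggregate query); the condition here is per row

Fix: Use WHERE for row-level filtering

Corrected query:
SELECT id, name, salary FROM employees WHERE salary > 100450

Result:
id | name  | salary
---+-------+-------
1  | Hank  | 104395
3  | Frank | 157367
5  | Kate  | 130062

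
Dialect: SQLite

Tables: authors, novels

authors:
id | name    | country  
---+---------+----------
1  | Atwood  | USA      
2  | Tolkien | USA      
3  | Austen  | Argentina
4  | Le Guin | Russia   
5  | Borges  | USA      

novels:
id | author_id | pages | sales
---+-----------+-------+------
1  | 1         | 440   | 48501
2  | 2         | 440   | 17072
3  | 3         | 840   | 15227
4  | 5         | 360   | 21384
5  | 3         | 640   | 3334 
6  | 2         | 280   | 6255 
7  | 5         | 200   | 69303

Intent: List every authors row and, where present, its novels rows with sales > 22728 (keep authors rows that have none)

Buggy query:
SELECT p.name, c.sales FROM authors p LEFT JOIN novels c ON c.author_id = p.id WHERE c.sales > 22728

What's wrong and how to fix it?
Bug: Filtering c.sales in WHERE discards the NULL rows produced by LEFT JOIN, turning it into an inner join

Fix: Move the right-table condition into the ON clause so unmatched parents are kept

Corrected query:
SELECT p.name, c.sales FROM authors p LEFT JOIN novels c ON c.author_id = p.id AND c.sales > 22728

Result:
name    | sales
--------+------
Atwood  | 48501
Tolkien | NULL 
Austen  | NULL 
Le Guin | NULL 
Borges  | 69303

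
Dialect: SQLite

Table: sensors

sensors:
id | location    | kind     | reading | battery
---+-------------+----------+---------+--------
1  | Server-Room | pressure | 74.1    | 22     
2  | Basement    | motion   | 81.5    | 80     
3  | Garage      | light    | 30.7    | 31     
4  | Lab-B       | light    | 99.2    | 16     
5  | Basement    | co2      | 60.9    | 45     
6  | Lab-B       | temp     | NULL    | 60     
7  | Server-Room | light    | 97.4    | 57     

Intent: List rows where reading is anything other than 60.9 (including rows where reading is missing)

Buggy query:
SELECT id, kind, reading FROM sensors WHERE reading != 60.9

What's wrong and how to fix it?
Bug: Inequality against NULL is unknown, not true; rows with NULL are dropped

Fix: Handle NULL separately with IS NULL alongside the inequality

Corrected query:
SELECT id, kind, reading FROM sensors WHERE reading != 60.9 OR reading IS NULL

Result:
id | kind     | reading
---+----------+--------
1  | pressure | 74.1   
2  | motion   | 81.5   
3  | light    | 30.7   
4  | light    | 99.2   
6  | temp     | NULL   
7  | light    | 97.4   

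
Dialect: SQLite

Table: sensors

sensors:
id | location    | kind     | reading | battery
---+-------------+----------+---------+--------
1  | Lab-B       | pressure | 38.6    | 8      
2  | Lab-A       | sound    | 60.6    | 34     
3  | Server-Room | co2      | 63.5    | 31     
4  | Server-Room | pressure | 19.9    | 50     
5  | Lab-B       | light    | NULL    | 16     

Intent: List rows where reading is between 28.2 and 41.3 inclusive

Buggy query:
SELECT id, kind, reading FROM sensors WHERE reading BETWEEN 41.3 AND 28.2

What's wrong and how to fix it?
Bug: BETWEEN expects the lower bound first; with 41.3 AND 28.2 the range is empty

Fix: Write BETWEEN 28.2 AND 41.3

Corrected query:
SELECT id, kind, reading FROM sensors WHERE reading BETWEEN 28.2 AND 41.3

Result:
id | kind     | reading
---+----------+--------
1  | pressure | 38.6   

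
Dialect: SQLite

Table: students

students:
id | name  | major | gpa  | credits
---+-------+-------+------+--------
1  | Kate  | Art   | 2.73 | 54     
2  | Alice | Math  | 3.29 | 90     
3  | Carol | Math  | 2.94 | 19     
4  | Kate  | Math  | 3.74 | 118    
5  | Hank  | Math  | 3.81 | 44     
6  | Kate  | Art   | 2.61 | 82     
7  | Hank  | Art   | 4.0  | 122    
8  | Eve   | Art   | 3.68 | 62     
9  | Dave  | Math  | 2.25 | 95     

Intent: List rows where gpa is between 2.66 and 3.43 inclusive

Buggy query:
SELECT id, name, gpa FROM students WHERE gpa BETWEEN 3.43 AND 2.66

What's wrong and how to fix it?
Bug: BETWEEN expects the lower bound first; with 3.43 AND 2.66 the range is empty

Fix: Swap the bounds so the smaller value comes first

Corrected query:
SELECT id, name, gpa FROM students WHERE gpa BETWEEN 2.66 AND 3.43

Result:
id | name  | gpa 
---+-------+-----
1  | Kate  | 2.73
2  | Alice | 3.29
3  | Carol | 2.94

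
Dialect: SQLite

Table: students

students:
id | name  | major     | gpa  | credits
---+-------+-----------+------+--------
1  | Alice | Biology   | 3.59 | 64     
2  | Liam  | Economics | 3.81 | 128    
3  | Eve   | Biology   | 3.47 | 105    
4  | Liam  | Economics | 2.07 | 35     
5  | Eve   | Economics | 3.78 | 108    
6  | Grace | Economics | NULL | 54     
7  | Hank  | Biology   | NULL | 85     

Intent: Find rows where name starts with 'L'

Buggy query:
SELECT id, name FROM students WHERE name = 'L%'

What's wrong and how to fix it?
Bug: '=' compares the literal string including the % character; pattern matching needs LIKE

Fix: Use LIKE for wildcard pattern matching

Corrected query:
SELECT id, name FROM students WHERE name LIKE 'L%'

Result:
id | name
---+-----
2  | Liam
4  | Liam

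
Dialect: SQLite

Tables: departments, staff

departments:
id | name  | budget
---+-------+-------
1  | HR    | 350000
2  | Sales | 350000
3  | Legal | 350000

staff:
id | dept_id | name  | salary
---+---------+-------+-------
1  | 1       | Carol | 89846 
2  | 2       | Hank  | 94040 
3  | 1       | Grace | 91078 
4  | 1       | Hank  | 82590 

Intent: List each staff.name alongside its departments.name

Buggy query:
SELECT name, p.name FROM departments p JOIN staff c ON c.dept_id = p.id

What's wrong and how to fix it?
Bug: Both tables have a 'name' column; the unqualified reference is ambiguous

Fix: Prefix ambiguous columns with the table alias

Corrected query:
SELECT c.name, p.name FROM departments p JOIN staff c ON c.dept_id = p.id

Result:
name  | name 
------+------
Carol | HR   
Hank  | Sales
Grace | HR   
Hank  | HR   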